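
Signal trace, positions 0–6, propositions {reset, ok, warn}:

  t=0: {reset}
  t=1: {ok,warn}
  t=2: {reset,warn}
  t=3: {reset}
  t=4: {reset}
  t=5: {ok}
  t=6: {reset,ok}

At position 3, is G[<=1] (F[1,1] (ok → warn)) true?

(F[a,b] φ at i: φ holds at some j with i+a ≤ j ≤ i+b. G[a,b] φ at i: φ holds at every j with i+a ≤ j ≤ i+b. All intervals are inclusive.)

Check F[1,1] (ok → warn) at every j in [3,4]:
  j=3: holds (witness at 4)
  j=4: fails (none in [5,5])
Fails at j=4 → formula fails.

Does not hold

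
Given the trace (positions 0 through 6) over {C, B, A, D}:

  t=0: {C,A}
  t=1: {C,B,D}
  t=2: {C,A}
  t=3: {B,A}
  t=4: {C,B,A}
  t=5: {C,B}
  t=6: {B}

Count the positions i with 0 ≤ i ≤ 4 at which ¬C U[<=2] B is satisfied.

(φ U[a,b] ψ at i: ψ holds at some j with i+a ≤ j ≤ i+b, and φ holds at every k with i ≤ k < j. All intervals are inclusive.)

Evaluate at each i in [0,4]:
  i=0: ✗ (lhs fails at k=0 before rhs at j=1)
  i=1: ✓ (rhs at j=1)
  i=2: ✗ (lhs fails at k=2 before rhs at j=3)
  i=3: ✓ (rhs at j=3)
  i=4: ✓ (rhs at j=4)
Positions where it holds: {1, 3, 4} → 3.

3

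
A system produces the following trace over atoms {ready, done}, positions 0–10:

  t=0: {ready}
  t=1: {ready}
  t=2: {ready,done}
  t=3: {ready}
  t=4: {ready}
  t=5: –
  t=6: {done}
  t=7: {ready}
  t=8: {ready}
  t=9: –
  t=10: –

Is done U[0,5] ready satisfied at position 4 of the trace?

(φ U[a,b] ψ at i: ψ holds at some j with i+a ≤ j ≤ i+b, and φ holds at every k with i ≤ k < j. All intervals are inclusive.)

True

Need some j in [4,9] with ready, and done at every k in [4,j-1].
  j=4: ready holds; no prefix to check → satisfied.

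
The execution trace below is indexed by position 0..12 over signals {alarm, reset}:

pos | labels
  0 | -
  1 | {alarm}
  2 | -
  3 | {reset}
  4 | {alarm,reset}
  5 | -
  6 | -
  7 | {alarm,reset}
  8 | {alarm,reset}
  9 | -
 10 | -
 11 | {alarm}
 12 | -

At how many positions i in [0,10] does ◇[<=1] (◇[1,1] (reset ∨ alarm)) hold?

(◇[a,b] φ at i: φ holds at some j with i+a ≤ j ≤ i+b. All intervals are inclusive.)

9

Evaluate at each i in [0,10]:
  i=0: ✓ (witness j=0)
  i=1: ✓ (witness j=2)
  i=2: ✓ (witness j=2)
  i=3: ✓ (witness j=3)
  i=4: ✗ (none in [4,5])
  i=5: ✓ (witness j=6)
  i=6: ✓ (witness j=6)
  i=7: ✓ (witness j=7)
  i=8: ✗ (none in [8,9])
  i=9: ✓ (witness j=10)
  i=10: ✓ (witness j=10)
Positions where it holds: {0, 1, 2, 3, 5, 6, 7, 9, 10} → 9.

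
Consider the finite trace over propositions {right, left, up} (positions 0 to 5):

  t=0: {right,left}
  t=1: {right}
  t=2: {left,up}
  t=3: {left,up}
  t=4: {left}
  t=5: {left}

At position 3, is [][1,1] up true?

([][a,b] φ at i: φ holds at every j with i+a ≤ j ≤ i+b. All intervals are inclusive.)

Check up at every j in [4,4]:
  j=4: false
Fails at j=4 → formula fails.

No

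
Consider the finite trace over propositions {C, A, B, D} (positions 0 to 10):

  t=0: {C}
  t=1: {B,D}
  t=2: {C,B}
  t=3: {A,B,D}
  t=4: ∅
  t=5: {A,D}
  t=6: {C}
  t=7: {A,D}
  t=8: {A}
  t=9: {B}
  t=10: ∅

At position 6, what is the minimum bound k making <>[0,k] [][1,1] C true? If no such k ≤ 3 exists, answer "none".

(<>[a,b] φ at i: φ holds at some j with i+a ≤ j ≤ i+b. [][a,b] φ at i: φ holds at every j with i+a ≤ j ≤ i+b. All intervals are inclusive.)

none

Scan j = 6,7,… for [][1,1] C:
  j=6: fails
  j=7: fails
  j=8: fails
  j=9: fails
No j in [6,9] satisfies it → none.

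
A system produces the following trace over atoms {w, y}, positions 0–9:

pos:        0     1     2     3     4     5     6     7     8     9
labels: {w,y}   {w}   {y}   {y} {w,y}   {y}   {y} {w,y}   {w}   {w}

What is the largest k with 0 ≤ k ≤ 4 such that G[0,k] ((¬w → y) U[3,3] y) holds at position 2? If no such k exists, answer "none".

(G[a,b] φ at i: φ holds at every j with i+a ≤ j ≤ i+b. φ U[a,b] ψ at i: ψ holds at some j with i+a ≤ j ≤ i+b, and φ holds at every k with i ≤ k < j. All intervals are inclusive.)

((¬w → y) U[3,3] y) must hold from j=2 onward; find where it first fails.
  j=2: holds
  j=3: holds
  j=4: holds
  j=5: fails
Holds on [2,4], so largest k = 2.

2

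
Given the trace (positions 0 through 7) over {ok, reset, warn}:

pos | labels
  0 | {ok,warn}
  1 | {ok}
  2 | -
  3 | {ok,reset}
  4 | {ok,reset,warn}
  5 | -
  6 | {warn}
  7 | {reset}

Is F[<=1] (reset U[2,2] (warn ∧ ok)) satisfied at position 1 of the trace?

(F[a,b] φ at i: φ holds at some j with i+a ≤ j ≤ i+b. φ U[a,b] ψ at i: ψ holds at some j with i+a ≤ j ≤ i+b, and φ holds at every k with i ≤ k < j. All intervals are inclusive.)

Does not hold

Check (reset U[2,2] (warn ∧ ok)) at each j in [1,2]:
  j=1: fails
  j=2: fails
No position in the window satisfies it → formula fails.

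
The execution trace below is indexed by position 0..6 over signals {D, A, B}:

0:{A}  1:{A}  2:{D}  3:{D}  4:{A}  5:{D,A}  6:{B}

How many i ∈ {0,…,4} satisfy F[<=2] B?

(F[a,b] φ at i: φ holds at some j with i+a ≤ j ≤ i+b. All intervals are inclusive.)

1

Evaluate at each i in [0,4]:
  i=0: ✗ (none in [0,2])
  i=1: ✗ (none in [1,3])
  i=2: ✗ (none in [2,4])
  i=3: ✗ (none in [3,5])
  i=4: ✓ (witness j=6)
Positions where it holds: {4} → 1.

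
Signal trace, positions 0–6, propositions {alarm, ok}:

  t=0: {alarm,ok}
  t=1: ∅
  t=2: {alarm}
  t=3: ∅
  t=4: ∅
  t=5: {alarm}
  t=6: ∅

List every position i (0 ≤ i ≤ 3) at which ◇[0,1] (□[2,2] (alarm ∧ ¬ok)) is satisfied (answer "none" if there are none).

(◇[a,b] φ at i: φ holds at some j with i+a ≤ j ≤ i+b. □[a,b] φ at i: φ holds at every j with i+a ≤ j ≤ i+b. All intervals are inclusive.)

0, 2, 3

Evaluate at each i in [0,3]:
  i=0: ✓ (witness j=0)
  i=1: ✗ (none in [1,2])
  i=2: ✓ (witness j=3)
  i=3: ✓ (witness j=3)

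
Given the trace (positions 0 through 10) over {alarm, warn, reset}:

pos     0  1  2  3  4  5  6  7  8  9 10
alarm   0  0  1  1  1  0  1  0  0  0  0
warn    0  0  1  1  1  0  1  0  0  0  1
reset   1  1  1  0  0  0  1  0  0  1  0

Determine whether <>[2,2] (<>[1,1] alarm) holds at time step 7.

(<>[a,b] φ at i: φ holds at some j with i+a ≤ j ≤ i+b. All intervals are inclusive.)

Does not hold

Check <>[1,1] alarm at each j in [9,9]:
  j=9: fails (none in [10,10])
No position in the window satisfies it → formula fails.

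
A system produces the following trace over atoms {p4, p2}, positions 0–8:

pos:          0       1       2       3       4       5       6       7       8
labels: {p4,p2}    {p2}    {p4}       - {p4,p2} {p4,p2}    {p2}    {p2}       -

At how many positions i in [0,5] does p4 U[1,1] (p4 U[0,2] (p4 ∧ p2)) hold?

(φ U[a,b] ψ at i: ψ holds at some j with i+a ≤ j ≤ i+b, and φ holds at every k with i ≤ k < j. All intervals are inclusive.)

Evaluate at each i in [0,5]:
  i=0: ✗ (no rhs in [1,1])
  i=1: ✗ (no rhs in [2,2])
  i=2: ✗ (no rhs in [3,3])
  i=3: ✗ (lhs fails at k=3 before rhs at j=4)
  i=4: ✓ (rhs at j=5; lhs holds on [4,4])
  i=5: ✗ (no rhs in [6,6])
Positions where it holds: {4} → 1.

1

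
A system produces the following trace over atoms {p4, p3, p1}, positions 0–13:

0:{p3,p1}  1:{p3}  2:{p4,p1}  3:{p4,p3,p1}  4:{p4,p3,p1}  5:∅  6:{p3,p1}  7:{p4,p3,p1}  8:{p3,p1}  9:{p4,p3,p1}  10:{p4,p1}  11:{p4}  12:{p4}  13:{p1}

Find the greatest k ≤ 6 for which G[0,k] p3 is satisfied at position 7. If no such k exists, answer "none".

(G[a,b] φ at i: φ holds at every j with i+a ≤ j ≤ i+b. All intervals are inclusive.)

2

p3 must hold from j=7 onward; find where it first fails.
  j=7: holds
  j=8: holds
  j=9: holds
  j=10: fails
Holds on [7,9], so largest k = 2.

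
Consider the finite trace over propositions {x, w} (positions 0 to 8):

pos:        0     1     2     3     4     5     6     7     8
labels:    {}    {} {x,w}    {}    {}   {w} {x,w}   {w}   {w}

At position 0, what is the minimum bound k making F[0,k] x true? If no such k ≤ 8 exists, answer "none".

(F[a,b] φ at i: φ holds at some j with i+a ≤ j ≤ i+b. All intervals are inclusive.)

Scan j = 0,1,… for x:
  j=0: fails
  j=1: fails
  j=2: holds
First hit at j=2, so smallest k = 2-0 = 2.

2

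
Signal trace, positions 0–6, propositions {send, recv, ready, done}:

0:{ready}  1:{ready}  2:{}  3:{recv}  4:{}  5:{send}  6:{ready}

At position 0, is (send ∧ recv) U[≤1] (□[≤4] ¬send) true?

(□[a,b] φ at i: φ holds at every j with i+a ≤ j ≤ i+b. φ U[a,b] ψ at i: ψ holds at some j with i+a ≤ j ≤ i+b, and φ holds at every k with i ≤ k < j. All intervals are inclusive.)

True

Need some j in [0,1] with □[≤4] ¬send, and (send ∧ recv) at every k in [0,j-1].
  j=0: □[≤4] ¬send holds; no prefix to check → satisfied.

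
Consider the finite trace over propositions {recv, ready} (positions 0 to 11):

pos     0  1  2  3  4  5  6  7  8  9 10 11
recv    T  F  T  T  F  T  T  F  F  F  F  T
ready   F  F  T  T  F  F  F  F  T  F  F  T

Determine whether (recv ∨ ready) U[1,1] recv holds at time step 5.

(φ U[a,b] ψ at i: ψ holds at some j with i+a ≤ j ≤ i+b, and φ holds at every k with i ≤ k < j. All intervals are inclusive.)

Yes

Need some j in [6,6] with recv, and (recv ∨ ready) at every k in [5,j-1].
  j=6: recv holds; (recv ∨ ready) holds at every k in [5,5] → satisfied.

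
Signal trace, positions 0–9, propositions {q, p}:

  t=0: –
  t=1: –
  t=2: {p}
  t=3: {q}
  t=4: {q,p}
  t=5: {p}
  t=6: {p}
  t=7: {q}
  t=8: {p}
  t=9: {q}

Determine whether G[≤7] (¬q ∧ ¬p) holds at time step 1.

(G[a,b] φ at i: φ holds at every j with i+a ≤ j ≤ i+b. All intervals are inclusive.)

Check (¬q ∧ ¬p) at every j in [1,8]:
  j=1: true
  j=2: false
  j=3: false
  j=4: false
  j=5: false
  j=6: false
  j=7: false
  j=8: false
Fails at j=2 → formula fails.

Does not hold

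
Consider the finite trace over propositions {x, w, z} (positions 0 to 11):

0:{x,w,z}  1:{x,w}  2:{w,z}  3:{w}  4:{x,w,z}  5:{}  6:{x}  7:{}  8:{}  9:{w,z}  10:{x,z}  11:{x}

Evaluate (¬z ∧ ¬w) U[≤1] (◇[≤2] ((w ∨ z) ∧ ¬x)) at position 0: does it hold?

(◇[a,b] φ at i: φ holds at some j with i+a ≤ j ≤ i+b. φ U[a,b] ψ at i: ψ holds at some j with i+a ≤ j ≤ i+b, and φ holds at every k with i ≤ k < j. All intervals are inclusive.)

Need some j in [0,1] with ◇[≤2] ((w ∨ z) ∧ ¬x), and (¬z ∧ ¬w) at every k in [0,j-1].
  j=0: ◇[≤2] ((w ∨ z) ∧ ¬x) holds; no prefix to check → satisfied.

Yes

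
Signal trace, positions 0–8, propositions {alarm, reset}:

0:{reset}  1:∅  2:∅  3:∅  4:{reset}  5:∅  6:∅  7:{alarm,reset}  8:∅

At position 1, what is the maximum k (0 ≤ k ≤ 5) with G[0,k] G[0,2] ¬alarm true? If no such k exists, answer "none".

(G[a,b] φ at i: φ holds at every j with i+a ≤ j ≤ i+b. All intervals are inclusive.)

G[0,2] ¬alarm must hold from j=1 onward; find where it first fails.
  j=1: holds
  j=2: holds
  j=3: holds
  j=4: holds
  j=5: fails
Holds on [1,4], so largest k = 3.

3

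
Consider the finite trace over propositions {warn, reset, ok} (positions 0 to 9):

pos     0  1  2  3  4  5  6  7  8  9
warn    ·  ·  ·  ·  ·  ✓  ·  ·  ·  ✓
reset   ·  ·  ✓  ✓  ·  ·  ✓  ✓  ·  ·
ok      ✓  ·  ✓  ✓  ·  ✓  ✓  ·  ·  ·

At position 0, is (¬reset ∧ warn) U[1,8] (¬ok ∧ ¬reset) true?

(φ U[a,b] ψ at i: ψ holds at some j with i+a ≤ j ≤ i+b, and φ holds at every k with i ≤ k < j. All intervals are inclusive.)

Need some j in [1,8] with (¬ok ∧ ¬reset), and (¬reset ∧ warn) at every k in [0,j-1].
  j=1: (¬ok ∧ ¬reset) holds, but (¬reset ∧ warn) fails at k=0 → not this j.
  j=2: (¬ok ∧ ¬reset) false.
  j=3: (¬ok ∧ ¬reset) false.
  j=4: (¬ok ∧ ¬reset) holds, but (¬reset ∧ warn) fails at k=0 → not this j.
  j=5: (¬ok ∧ ¬reset) false.
  j=6: (¬ok ∧ ¬reset) false.
  j=7: (¬ok ∧ ¬reset) false.
  j=8: (¬ok ∧ ¬reset) holds, but (¬reset ∧ warn) fails at k=0 → not this j.
No j in the window works → until fails.

False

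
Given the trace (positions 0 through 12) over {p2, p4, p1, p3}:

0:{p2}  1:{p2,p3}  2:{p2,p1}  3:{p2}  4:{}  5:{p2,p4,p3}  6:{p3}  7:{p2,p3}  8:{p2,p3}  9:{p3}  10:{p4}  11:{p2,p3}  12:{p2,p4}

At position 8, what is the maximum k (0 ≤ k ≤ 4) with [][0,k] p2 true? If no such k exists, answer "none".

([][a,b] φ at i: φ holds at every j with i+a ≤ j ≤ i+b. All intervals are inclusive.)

p2 must hold from j=8 onward; find where it first fails.
  j=8: holds
  j=9: fails
Holds on [8,8], so largest k = 0.

0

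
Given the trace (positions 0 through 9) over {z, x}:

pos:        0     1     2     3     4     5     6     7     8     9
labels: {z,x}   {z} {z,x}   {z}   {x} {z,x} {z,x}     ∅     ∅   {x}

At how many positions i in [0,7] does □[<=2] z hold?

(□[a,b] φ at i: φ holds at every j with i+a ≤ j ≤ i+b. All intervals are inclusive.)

2

Evaluate at each i in [0,7]:
  i=0: ✓ (all of [0,2])
  i=1: ✓ (all of [1,3])
  i=2: ✗ (fails at j=4)
  i=3: ✗ (fails at j=4)
  i=4: ✗ (fails at j=4)
  i=5: ✗ (fails at j=7)
  i=6: ✗ (fails at j=7)
  i=7: ✗ (fails at j=7)
Positions where it holds: {0, 1} → 2.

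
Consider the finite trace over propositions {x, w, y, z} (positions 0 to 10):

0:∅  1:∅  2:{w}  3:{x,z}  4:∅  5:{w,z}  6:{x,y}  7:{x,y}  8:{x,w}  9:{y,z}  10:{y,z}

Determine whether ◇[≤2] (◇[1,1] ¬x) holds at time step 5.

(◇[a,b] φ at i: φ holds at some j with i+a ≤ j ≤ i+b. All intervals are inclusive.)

Check ◇[1,1] ¬x at each j in [5,7]:
  j=5: fails (none in [6,6])
  j=6: fails (none in [7,7])
  j=7: fails (none in [8,8])
No position in the window satisfies it → formula fails.

Does not hold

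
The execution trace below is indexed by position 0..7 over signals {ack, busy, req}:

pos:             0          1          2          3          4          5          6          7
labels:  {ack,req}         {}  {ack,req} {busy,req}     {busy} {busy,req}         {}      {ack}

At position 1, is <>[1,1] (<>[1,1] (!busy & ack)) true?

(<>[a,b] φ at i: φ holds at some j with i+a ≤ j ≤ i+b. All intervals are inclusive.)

Check <>[1,1] (!busy & ack) at each j in [2,2]:
  j=2: fails (none in [3,3])
No position in the window satisfies it → formula fails.

Does not hold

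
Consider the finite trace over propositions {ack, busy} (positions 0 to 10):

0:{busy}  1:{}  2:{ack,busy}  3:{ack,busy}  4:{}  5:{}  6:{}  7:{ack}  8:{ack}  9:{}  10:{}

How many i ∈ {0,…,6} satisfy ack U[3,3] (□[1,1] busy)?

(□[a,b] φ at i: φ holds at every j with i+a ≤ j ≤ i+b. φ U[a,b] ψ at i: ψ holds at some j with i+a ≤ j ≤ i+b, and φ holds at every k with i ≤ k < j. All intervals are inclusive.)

0

Evaluate at each i in [0,6]:
  i=0: ✗ (no rhs in [3,3])
  i=1: ✗ (no rhs in [4,4])
  i=2: ✗ (no rhs in [5,5])
  i=3: ✗ (no rhs in [6,6])
  i=4: ✗ (no rhs in [7,7])
  i=5: ✗ (no rhs in [8,8])
  i=6: ✗ (no rhs in [9,9])
Positions where it holds: {} → 0.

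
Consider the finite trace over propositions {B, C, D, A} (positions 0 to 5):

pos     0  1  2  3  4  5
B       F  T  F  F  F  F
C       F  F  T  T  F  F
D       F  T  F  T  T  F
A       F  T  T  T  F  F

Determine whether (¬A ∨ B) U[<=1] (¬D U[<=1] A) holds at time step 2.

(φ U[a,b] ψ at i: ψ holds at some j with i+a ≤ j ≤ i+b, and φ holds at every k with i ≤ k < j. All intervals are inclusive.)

Need some j in [2,3] with (¬D U[<=1] A), and (¬A ∨ B) at every k in [2,j-1].
  j=2: (¬D U[<=1] A) holds; no prefix to check → satisfied.

Holds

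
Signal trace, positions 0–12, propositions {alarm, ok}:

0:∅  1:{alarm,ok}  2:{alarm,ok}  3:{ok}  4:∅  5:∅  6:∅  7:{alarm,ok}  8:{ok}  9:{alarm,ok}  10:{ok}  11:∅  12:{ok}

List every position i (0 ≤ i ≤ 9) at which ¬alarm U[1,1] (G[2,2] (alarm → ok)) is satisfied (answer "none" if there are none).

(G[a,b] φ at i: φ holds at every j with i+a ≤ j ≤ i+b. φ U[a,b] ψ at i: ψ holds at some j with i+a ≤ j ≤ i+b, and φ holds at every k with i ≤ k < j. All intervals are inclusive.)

0, 3, 4, 5, 6, 8

Evaluate at each i in [0,9]:
  i=0: ✓ (rhs at j=1; lhs holds on [0,0])
  i=1: ✗ (lhs fails at k=1 before rhs at j=2)
  i=2: ✗ (lhs fails at k=2 before rhs at j=3)
  i=3: ✓ (rhs at j=4; lhs holds on [3,3])
  i=4: ✓ (rhs at j=5; lhs holds on [4,4])
  i=5: ✓ (rhs at j=6; lhs holds on [5,5])
  i=6: ✓ (rhs at j=7; lhs holds on [6,6])
  i=7: ✗ (lhs fails at k=7 before rhs at j=8)
  i=8: ✓ (rhs at j=9; lhs holds on [8,8])
  i=9: ✗ (lhs fails at k=9 before rhs at j=10)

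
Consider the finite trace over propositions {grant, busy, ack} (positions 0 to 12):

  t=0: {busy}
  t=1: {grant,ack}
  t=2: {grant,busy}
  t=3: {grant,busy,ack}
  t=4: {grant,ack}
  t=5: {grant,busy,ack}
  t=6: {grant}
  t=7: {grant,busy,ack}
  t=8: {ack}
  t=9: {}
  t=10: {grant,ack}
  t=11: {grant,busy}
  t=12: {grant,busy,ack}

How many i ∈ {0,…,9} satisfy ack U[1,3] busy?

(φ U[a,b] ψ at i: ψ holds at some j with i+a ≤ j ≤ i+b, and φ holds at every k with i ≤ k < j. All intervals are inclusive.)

Evaluate at each i in [0,9]:
  i=0: ✗ (lhs fails at k=0 before rhs at j=2)
  i=1: ✓ (rhs at j=2; lhs holds on [1,1])
  i=2: ✗ (lhs fails at k=2 before rhs at j=3)
  i=3: ✓ (rhs at j=5; lhs holds on [3,4])
  i=4: ✓ (rhs at j=5; lhs holds on [4,4])
  i=5: ✗ (lhs fails at k=6 before rhs at j=7)
  i=6: ✗ (lhs fails at k=6 before rhs at j=7)
  i=7: ✗ (no rhs in [8,10])
  i=8: ✗ (lhs fails at k=9 before rhs at j=11)
  i=9: ✗ (lhs fails at k=9 before rhs at j=11)
Positions where it holds: {1, 3, 4} → 3.

3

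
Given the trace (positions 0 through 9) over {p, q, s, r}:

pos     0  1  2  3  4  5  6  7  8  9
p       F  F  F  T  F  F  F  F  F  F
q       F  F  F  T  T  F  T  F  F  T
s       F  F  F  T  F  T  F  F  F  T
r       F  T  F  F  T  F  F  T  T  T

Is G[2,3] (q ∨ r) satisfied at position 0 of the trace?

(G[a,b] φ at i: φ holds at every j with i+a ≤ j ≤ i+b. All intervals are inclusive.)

No

Check (q ∨ r) at every j in [2,3]:
  j=2: false
  j=3: true
Fails at j=2 → formula fails.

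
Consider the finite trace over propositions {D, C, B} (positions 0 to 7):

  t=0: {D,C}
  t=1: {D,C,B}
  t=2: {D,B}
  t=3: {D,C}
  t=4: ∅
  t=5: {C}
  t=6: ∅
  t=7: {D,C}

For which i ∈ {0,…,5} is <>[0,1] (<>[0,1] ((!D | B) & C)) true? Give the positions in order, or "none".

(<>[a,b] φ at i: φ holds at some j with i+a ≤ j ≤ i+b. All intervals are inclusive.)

Evaluate at each i in [0,5]:
  i=0: ✓ (witness j=0)
  i=1: ✓ (witness j=1)
  i=2: ✗ (none in [2,3])
  i=3: ✓ (witness j=4)
  i=4: ✓ (witness j=4)
  i=5: ✓ (witness j=5)

0, 1, 3, 4, 5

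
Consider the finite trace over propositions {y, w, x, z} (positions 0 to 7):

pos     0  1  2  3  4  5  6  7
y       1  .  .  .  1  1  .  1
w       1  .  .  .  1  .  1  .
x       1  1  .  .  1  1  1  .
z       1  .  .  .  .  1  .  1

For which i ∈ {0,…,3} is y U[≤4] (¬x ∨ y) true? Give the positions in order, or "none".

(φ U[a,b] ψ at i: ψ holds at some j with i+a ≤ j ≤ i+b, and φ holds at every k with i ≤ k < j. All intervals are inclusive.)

0, 2, 3

Evaluate at each i in [0,3]:
  i=0: ✓ (rhs at j=0)
  i=1: ✗ (lhs fails at k=1 before rhs at j=2)
  i=2: ✓ (rhs at j=2)
  i=3: ✓ (rhs at j=3)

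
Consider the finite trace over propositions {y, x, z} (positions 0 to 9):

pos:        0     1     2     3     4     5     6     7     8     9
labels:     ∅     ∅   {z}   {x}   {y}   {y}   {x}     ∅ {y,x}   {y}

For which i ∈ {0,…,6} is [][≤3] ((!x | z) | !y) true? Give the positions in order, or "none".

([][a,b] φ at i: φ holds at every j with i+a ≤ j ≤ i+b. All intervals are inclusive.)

Evaluate at each i in [0,6]:
  i=0: ✓ (all of [0,3])
  i=1: ✓ (all of [1,4])
  i=2: ✓ (all of [2,5])
  i=3: ✓ (all of [3,6])
  i=4: ✓ (all of [4,7])
  i=5: ✗ (fails at j=8)
  i=6: ✗ (fails at j=8)

0, 1, 2, 3, 4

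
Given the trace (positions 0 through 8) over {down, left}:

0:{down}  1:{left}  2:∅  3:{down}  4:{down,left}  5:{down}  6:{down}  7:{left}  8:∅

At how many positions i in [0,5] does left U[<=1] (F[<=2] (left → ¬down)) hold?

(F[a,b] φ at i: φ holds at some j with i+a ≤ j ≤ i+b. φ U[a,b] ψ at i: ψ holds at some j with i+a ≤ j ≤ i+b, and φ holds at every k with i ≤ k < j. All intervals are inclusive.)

Evaluate at each i in [0,5]:
  i=0: ✓ (rhs at j=0)
  i=1: ✓ (rhs at j=1)
  i=2: ✓ (rhs at j=2)
  i=3: ✓ (rhs at j=3)
  i=4: ✓ (rhs at j=4)
  i=5: ✓ (rhs at j=5)
Positions where it holds: {0, 1, 2, 3, 4, 5} → 6.

6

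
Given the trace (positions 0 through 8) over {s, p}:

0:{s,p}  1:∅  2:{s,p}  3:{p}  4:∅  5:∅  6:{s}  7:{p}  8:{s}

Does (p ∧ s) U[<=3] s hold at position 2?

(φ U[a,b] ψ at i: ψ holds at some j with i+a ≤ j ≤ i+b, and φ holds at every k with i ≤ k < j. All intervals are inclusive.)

Need some j in [2,5] with s, and (p ∧ s) at every k in [2,j-1].
  j=2: s holds; no prefix to check → satisfied.

Yes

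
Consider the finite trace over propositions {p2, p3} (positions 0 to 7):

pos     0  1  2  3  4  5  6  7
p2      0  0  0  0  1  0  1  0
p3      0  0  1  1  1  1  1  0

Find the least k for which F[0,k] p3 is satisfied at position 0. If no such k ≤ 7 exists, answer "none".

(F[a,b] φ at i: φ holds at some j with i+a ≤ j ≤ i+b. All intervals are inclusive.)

2

Scan j = 0,1,… for p3:
  j=0: fails
  j=1: fails
  j=2: holds
First hit at j=2, so smallest k = 2-0 = 2.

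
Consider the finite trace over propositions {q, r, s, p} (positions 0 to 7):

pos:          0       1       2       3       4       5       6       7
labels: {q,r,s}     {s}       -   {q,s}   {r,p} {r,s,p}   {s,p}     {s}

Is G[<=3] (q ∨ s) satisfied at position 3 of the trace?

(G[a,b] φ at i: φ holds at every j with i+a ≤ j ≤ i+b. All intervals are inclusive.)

Does not hold

Check (q ∨ s) at every j in [3,6]:
  j=3: true
  j=4: false
  j=5: true
  j=6: true
Fails at j=4 → formula fails.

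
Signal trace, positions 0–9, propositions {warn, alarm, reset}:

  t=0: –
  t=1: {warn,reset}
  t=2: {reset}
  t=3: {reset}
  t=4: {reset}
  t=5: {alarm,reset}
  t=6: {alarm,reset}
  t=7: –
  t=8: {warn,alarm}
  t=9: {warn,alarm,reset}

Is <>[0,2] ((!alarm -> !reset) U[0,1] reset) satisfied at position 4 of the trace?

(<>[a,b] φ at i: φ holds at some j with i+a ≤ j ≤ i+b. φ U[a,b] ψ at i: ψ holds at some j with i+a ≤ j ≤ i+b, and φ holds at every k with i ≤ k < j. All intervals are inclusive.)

Holds

Check ((!alarm -> !reset) U[0,1] reset) at each j in [4,6]:
  j=4: holds
  j=5: holds
  j=6: holds
Found at j=4 → formula holds.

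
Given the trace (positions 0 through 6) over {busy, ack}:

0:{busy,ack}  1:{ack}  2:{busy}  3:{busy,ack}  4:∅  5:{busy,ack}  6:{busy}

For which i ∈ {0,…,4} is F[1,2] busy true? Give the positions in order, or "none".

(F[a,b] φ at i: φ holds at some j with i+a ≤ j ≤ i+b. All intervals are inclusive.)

0, 1, 2, 3, 4

Evaluate at each i in [0,4]:
  i=0: ✓ (witness j=2)
  i=1: ✓ (witness j=2)
  i=2: ✓ (witness j=3)
  i=3: ✓ (witness j=5)
  i=4: ✓ (witness j=5)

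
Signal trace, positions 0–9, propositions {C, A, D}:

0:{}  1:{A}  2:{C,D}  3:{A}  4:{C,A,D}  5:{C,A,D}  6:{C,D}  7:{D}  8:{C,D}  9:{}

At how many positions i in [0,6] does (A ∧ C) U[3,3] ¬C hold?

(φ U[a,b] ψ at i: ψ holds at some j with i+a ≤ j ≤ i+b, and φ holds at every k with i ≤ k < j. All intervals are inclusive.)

0

Evaluate at each i in [0,6]:
  i=0: ✗ (lhs fails at k=0 before rhs at j=3)
  i=1: ✗ (no rhs in [4,4])
  i=2: ✗ (no rhs in [5,5])
  i=3: ✗ (no rhs in [6,6])
  i=4: ✗ (lhs fails at k=6 before rhs at j=7)
  i=5: ✗ (no rhs in [8,8])
  i=6: ✗ (lhs fails at k=6 before rhs at j=9)
Positions where it holds: {} → 0.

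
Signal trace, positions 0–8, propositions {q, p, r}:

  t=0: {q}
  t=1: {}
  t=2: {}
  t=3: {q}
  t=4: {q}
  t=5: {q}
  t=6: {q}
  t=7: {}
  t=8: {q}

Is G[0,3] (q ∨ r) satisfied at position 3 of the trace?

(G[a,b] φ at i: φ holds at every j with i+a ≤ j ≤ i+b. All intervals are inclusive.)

Holds

Check (q ∨ r) at every j in [3,6]:
  j=3: true
  j=4: true
  j=5: true
  j=6: true
All positions satisfy it → formula holds.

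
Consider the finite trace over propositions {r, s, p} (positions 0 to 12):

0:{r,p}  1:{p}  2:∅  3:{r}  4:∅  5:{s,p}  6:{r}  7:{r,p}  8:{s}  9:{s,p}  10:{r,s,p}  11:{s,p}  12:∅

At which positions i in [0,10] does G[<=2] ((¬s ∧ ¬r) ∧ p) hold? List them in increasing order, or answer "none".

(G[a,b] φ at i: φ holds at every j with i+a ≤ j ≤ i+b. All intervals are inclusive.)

Evaluate at each i in [0,10]:
  i=0: ✗ (fails at j=0)
  i=1: ✗ (fails at j=2)
  i=2: ✗ (fails at j=2)
  i=3: ✗ (fails at j=3)
  i=4: ✗ (fails at j=4)
  i=5: ✗ (fails at j=5)
  i=6: ✗ (fails at j=6)
  i=7: ✗ (fails at j=7)
  i=8: ✗ (fails at j=8)
  i=9: ✗ (fails at j=9)
  i=10: ✗ (fails at j=10)

none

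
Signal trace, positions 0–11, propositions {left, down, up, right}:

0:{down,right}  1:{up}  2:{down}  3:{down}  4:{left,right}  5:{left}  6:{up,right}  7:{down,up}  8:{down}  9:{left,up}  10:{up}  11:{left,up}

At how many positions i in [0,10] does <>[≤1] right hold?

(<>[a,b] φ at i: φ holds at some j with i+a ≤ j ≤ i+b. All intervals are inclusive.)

Evaluate at each i in [0,10]:
  i=0: ✓ (witness j=0)
  i=1: ✗ (none in [1,2])
  i=2: ✗ (none in [2,3])
  i=3: ✓ (witness j=4)
  i=4: ✓ (witness j=4)
  i=5: ✓ (witness j=6)
  i=6: ✓ (witness j=6)
  i=7: ✗ (none in [7,8])
  i=8: ✗ (none in [8,9])
  i=9: ✗ (none in [9,10])
  i=10: ✗ (none in [10,11])
Positions where it holds: {0, 3, 4, 5, 6} → 5.

5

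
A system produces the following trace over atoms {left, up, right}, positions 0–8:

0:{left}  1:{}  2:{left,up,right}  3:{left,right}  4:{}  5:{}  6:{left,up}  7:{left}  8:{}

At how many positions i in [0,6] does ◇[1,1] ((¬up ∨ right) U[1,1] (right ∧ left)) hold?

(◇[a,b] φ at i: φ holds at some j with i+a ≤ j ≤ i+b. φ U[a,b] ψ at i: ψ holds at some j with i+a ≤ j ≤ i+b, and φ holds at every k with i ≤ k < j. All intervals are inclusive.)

2

Evaluate at each i in [0,6]:
  i=0: ✓ (witness j=1)
  i=1: ✓ (witness j=2)
  i=2: ✗ (none in [3,3])
  i=3: ✗ (none in [4,4])
  i=4: ✗ (none in [5,5])
  i=5: ✗ (none in [6,6])
  i=6: ✗ (none in [7,7])
Positions where it holds: {0, 1} → 2.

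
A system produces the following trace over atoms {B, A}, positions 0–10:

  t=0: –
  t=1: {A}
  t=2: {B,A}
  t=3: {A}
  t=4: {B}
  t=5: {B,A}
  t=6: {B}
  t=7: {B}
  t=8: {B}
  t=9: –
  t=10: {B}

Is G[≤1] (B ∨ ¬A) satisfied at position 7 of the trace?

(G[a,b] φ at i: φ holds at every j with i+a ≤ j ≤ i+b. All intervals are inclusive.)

True

Check (B ∨ ¬A) at every j in [7,8]:
  j=7: true
  j=8: true
All positions satisfy it → formula holds.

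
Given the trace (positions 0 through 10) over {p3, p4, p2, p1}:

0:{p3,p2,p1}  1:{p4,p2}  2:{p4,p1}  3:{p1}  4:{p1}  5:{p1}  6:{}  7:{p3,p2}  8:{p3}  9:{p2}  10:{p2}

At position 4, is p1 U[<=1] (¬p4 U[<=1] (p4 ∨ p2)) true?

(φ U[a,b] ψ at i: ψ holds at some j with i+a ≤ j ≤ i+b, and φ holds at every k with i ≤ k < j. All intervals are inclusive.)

False

Need some j in [4,5] with (¬p4 U[<=1] (p4 ∨ p2)), and p1 at every k in [4,j-1].
  j=4: (¬p4 U[<=1] (p4 ∨ p2)) — fails.
  j=5: (¬p4 U[<=1] (p4 ∨ p2)) — fails.
No j in the window works → until fails.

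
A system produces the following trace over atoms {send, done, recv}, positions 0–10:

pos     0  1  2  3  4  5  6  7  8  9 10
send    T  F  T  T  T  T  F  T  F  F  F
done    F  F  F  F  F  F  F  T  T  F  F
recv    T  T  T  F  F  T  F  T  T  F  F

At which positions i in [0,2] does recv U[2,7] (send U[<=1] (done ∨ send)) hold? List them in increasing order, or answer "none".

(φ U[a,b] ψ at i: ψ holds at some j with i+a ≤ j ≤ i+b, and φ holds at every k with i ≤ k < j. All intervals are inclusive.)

0, 1

Evaluate at each i in [0,2]:
  i=0: ✓ (rhs at j=2; lhs holds on [0,1])
  i=1: ✓ (rhs at j=3; lhs holds on [1,2])
  i=2: ✗ (lhs fails at k=3 before rhs at j=4)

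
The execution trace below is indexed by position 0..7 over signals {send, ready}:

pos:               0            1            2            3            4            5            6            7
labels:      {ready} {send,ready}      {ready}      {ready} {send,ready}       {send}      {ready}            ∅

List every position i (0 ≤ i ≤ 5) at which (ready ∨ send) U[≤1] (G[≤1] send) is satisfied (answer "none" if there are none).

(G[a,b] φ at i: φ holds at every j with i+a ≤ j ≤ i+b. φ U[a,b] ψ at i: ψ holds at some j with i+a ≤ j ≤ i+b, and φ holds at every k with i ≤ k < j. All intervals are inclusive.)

Evaluate at each i in [0,5]:
  i=0: ✗ (no rhs in [0,1])
  i=1: ✗ (no rhs in [1,2])
  i=2: ✗ (no rhs in [2,3])
  i=3: ✓ (rhs at j=4; lhs holds on [3,3])
  i=4: ✓ (rhs at j=4)
  i=5: ✗ (no rhs in [5,6])

3, 4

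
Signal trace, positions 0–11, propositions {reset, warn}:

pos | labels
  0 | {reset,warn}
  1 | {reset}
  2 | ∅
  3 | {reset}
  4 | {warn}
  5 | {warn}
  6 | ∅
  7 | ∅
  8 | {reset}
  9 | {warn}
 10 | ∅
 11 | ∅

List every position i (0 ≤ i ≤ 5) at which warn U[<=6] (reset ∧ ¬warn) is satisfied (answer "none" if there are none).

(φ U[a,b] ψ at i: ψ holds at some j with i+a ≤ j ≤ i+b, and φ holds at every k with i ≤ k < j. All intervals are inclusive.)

0, 1, 3

Evaluate at each i in [0,5]:
  i=0: ✓ (rhs at j=1; lhs holds on [0,0])
  i=1: ✓ (rhs at j=1)
  i=2: ✗ (lhs fails at k=2 before rhs at j=3)
  i=3: ✓ (rhs at j=3)
  i=4: ✗ (lhs fails at k=6 before rhs at j=8)
  i=5: ✗ (lhs fails at k=6 before rhs at j=8)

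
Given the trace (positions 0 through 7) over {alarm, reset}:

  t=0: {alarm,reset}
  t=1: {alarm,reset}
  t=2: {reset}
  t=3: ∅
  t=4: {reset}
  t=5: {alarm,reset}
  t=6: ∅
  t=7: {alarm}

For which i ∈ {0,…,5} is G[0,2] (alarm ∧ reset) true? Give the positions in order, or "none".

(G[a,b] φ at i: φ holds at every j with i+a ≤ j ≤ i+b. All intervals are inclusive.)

none

Evaluate at each i in [0,5]:
  i=0: ✗ (fails at j=2)
  i=1: ✗ (fails at j=2)
  i=2: ✗ (fails at j=2)
  i=3: ✗ (fails at j=3)
  i=4: ✗ (fails at j=4)
  i=5: ✗ (fails at j=6)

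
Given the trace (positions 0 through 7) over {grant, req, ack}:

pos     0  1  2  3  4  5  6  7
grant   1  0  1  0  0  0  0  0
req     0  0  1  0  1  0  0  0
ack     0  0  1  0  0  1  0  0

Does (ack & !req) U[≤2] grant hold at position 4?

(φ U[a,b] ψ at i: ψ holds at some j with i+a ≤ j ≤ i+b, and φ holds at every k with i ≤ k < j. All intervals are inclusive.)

Need some j in [4,6] with grant, and (ack & !req) at every k in [4,j-1].
  j=4: grant false.
  j=5: grant false.
  j=6: grant false.
No j in the window works → until fails.

False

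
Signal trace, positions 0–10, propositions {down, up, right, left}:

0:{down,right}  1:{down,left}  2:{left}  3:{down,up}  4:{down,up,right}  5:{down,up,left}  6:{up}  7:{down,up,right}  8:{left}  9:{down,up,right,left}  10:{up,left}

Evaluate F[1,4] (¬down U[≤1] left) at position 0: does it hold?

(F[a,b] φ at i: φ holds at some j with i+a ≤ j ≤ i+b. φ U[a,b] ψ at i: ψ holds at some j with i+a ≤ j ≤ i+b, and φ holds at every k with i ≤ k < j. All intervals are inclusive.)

Check (¬down U[≤1] left) at each j in [1,4]:
  j=1: holds
  j=2: holds
  j=3: fails
  j=4: fails
Found at j=1 → formula holds.

Holds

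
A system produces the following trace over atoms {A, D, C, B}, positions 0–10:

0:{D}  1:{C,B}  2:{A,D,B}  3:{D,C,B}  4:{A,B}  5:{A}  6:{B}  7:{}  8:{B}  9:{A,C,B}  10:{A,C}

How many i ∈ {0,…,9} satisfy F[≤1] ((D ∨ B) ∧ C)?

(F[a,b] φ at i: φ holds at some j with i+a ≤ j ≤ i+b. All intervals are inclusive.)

6

Evaluate at each i in [0,9]:
  i=0: ✓ (witness j=1)
  i=1: ✓ (witness j=1)
  i=2: ✓ (witness j=3)
  i=3: ✓ (witness j=3)
  i=4: ✗ (none in [4,5])
  i=5: ✗ (none in [5,6])
  i=6: ✗ (none in [6,7])
  i=7: ✗ (none in [7,8])
  i=8: ✓ (witness j=9)
  i=9: ✓ (witness j=9)
Positions where it holds: {0, 1, 2, 3, 8, 9} → 6.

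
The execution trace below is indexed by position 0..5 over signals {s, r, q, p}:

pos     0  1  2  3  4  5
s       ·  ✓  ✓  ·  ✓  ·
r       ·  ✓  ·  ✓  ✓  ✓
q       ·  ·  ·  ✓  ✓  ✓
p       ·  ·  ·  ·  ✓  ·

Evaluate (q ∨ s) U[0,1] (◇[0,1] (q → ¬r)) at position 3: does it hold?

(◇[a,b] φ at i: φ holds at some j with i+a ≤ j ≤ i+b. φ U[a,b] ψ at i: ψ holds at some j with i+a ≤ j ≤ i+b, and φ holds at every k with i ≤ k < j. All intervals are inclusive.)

Need some j in [3,4] with ◇[0,1] (q → ¬r), and (q ∨ s) at every k in [3,j-1].
  j=3: ◇[0,1] (q → ¬r) — fails (none in [3,4]).
  j=4: ◇[0,1] (q → ¬r) — fails (none in [4,5]).
No j in the window works → until fails.

No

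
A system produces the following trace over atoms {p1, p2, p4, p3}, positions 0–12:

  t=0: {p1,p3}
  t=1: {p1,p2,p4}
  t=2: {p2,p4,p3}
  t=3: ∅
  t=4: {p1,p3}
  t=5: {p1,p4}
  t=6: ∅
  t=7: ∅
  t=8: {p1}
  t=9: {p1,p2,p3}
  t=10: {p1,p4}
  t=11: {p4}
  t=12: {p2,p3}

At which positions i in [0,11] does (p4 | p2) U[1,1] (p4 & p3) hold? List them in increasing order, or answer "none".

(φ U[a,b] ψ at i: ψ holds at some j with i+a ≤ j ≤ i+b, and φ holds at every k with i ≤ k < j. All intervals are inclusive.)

1

Evaluate at each i in [0,11]:
  i=0: ✗ (no rhs in [1,1])
  i=1: ✓ (rhs at j=2; lhs holds on [1,1])
  i=2: ✗ (no rhs in [3,3])
  i=3: ✗ (no rhs in [4,4])
  i=4: ✗ (no rhs in [5,5])
  i=5: ✗ (no rhs in [6,6])
  i=6: ✗ (no rhs in [7,7])
  i=7: ✗ (no rhs in [8,8])
  i=8: ✗ (no rhs in [9,9])
  i=9: ✗ (no rhs in [10,10])
  i=10: ✗ (no rhs in [11,11])
  i=11: ✗ (no rhs in [12,12])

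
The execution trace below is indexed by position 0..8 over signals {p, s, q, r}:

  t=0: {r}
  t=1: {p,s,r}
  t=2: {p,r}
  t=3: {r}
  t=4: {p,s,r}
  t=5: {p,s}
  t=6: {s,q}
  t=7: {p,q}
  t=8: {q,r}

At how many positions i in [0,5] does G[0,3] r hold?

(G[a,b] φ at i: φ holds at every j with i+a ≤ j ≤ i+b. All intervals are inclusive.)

2

Evaluate at each i in [0,5]:
  i=0: ✓ (all of [0,3])
  i=1: ✓ (all of [1,4])
  i=2: ✗ (fails at j=5)
  i=3: ✗ (fails at j=5)
  i=4: ✗ (fails at j=5)
  i=5: ✗ (fails at j=5)
Positions where it holds: {0, 1} → 2.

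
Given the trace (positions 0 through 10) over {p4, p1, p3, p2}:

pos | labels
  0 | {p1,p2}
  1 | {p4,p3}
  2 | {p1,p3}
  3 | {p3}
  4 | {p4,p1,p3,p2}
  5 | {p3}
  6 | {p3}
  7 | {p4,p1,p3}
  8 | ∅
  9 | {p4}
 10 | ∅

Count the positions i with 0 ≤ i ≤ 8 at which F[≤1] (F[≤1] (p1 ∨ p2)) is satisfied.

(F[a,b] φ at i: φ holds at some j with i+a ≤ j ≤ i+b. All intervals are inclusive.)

Evaluate at each i in [0,8]:
  i=0: ✓ (witness j=0)
  i=1: ✓ (witness j=1)
  i=2: ✓ (witness j=2)
  i=3: ✓ (witness j=3)
  i=4: ✓ (witness j=4)
  i=5: ✓ (witness j=6)
  i=6: ✓ (witness j=6)
  i=7: ✓ (witness j=7)
  i=8: ✗ (none in [8,9])
Positions where it holds: {0, 1, 2, 3, 4, 5, 6, 7} → 8.

8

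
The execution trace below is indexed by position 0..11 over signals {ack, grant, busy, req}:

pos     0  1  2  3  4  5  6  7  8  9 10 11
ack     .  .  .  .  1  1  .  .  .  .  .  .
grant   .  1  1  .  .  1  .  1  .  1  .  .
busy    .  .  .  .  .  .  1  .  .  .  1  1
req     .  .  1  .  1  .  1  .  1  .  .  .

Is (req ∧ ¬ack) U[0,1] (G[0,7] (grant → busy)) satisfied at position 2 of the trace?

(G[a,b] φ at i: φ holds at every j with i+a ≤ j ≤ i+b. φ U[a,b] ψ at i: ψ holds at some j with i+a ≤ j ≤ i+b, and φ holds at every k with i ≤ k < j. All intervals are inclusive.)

No

Need some j in [2,3] with G[0,7] (grant → busy), and (req ∧ ¬ack) at every k in [2,j-1].
  j=2: G[0,7] (grant → busy) — fails at 2.
  j=3: G[0,7] (grant → busy) — fails at 5.
No j in the window works → until fails.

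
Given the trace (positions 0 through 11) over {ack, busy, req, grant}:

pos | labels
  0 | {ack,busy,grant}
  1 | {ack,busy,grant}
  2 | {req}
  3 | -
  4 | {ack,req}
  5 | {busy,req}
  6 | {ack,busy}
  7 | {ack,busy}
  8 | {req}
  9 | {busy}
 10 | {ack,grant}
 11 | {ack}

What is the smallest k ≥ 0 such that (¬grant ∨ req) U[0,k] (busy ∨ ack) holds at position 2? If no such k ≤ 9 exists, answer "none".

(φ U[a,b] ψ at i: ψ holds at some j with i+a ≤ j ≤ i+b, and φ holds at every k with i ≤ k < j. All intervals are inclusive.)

Need earliest j ≥ 2 with (busy ∨ ack), and (¬grant ∨ req) at every k in [2,j-1].
  j=2: rhs fails.
  j=3: rhs fails.
  j=4: rhs holds; lhs holds on [2,3]. k = 2.

2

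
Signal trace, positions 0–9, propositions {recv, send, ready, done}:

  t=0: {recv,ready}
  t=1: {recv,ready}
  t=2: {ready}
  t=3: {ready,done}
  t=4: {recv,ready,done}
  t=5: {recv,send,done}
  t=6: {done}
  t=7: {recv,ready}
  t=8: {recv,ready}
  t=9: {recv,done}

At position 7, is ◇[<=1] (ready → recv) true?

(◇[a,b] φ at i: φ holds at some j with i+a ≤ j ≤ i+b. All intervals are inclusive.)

Check (ready → recv) at each j in [7,8]:
  j=7: true
  j=8: true
Found at j=7 → formula holds.

Holds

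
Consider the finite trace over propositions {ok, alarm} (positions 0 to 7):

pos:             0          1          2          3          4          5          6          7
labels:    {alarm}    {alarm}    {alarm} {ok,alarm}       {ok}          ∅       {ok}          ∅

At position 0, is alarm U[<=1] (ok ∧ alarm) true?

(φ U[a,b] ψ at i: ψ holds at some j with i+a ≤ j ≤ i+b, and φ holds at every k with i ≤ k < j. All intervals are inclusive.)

Need some j in [0,1] with (ok ∧ alarm), and alarm at every k in [0,j-1].
  j=0: (ok ∧ alarm) false.
  j=1: (ok ∧ alarm) false.
No j in the window works → until fails.

Does not hold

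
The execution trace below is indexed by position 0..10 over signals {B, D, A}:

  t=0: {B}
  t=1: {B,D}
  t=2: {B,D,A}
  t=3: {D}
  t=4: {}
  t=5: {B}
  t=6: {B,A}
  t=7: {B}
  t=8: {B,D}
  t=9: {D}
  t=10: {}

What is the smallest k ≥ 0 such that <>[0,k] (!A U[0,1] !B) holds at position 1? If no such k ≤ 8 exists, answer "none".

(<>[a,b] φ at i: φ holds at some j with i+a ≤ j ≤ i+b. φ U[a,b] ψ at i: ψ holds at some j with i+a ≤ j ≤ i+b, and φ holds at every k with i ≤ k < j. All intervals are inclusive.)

Scan j = 1,2,… for (!A U[0,1] !B):
  j=1: fails
  j=2: fails
  j=3: holds
First hit at j=3, so smallest k = 3-1 = 2.

2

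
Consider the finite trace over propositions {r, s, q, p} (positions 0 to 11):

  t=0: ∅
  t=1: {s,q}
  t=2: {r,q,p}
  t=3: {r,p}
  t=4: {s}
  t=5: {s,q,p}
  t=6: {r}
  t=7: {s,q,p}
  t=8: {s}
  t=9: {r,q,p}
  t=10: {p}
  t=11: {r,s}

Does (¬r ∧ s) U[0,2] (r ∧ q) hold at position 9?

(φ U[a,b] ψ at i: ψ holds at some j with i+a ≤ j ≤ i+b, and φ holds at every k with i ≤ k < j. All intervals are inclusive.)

Need some j in [9,11] with (r ∧ q), and (¬r ∧ s) at every k in [9,j-1].
  j=9: (r ∧ q) holds; no prefix to check → satisfied.

Holds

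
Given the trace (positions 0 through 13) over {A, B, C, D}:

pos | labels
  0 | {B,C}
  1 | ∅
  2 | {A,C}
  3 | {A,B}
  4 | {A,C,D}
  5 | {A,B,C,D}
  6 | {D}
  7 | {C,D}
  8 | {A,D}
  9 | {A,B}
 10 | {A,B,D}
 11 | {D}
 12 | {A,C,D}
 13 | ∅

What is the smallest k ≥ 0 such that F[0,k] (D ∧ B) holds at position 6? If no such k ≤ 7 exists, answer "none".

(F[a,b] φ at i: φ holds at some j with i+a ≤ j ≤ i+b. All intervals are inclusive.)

4

Scan j = 6,7,… for (D ∧ B):
  j=6: fails
  j=7: fails
  j=8: fails
  j=9: fails
  j=10: holds
First hit at j=10, so smallest k = 10-6 = 4.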